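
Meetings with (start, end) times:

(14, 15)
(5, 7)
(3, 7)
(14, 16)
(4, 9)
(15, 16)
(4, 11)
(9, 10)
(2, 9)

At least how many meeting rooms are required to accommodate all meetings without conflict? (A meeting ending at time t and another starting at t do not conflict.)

5

Count concurrent intervals with a sweep; the peak is the room count.
Events (time:±→running): 2:+→1 3:+→2 4:+→3 4:+→4 5:+→5 … peak 5.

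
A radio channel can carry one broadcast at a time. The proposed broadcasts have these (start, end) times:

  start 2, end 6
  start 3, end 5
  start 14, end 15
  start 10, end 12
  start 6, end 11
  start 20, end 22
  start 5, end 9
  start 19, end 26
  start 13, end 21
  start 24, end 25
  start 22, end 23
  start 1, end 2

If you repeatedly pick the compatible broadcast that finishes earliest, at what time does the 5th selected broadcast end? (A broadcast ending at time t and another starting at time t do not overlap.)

Sort by end time and greedily take each interval whose start is ≥ the last chosen end.
By end time: (1,2), (3,5), (2,6), (5,9), (6,11), (10,12), (14,15), (13,21), (20,22), (22,23), (24,25), (19,26).
Pick (1,2); next start ≥ 2 → (3,5); next start ≥ 5 → (5,9); next start ≥ 9 → (10,12); next start ≥ 12 → (14,15); next start ≥ 15 → (20,22); next start ≥ 22 → (22,23); next start ≥ 23 → (24,25).
Selected: (1,2) (3,5) (5,9) (10,12) (14,15) (20,22) (22,23) (24,25)

15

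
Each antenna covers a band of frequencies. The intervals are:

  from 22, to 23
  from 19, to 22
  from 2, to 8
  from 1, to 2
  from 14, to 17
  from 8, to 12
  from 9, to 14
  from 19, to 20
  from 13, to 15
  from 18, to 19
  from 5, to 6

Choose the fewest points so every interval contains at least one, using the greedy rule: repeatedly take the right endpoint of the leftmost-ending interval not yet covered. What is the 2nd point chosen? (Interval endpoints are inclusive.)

6

Sorted: [1,2] [5,6] [2,8] [8,12] [9,14] [13,15] [14,17] [18,19] [19,20] [19,22] [22,23]
{[1,2]} hit by 2; {[5,6],[2,8]} hit by 6; {[8,12],[9,14]} hit by 12; {[13,15],[14,17]} hit by 15; {[18,19],[19,20],[19,22]} hit by 19; {[22,23]} hit by 23.
Points: 2, 6, 12, 15, 19, 23 (6 total).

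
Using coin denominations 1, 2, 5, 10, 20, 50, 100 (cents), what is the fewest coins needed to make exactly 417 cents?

7

417 = 4×100 + 1×10 + 1×5 + 1×2
Total coins = 4 + 1 + 1 + 1 = 7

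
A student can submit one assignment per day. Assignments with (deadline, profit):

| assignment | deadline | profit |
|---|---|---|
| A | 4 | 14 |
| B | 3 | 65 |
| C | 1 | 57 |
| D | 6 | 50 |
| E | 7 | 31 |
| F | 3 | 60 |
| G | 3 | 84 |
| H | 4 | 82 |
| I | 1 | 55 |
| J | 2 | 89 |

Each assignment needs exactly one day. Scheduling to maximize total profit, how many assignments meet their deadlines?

Profit order: J=89 G=84 H=82 B=65 F=60 C=57 I=55 D=50 E=31 A=14
Assign: J→slot 2, G→slot 3, H→slot 4, B→slot 1, F skipped, C skipped, I skipped, D→slot 6, E→slot 7, A skipped.
Slots: [1:B] [2:J] [3:G] [4:H] [6:D] [7:E]
6 of 10 scheduled.

6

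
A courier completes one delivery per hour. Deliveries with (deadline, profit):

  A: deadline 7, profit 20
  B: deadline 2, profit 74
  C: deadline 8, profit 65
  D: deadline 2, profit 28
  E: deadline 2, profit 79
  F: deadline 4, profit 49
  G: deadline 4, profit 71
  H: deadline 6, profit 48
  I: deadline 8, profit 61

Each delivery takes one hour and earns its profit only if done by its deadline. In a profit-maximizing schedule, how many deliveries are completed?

Sort by profit descending; place each in the latest free slot ≤ its deadline.
Profit order: E=79 B=74 G=71 C=65 I=61 F=49 H=48 D=28 A=20
Assign: E→slot 2, B→slot 1, G→slot 4, C→slot 8, I→slot 7, F→slot 3, H→slot 6, D skipped, A→slot 5.
Slots: [1:B] [2:E] [3:F] [4:G] [5:A] [6:H] [7:I] [8:C]
8 of 9 scheduled.

8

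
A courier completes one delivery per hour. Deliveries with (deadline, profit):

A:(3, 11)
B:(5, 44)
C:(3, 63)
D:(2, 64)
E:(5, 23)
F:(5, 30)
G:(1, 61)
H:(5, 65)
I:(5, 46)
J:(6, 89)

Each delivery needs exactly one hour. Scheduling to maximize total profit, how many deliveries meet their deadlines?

By profit: J(d6,89), H(d5,65), D(d2,64), C(d3,63), G(d1,61), I(d5,46), B(d5,44), F(d5,30), E(d5,23), A(d3,11)
J→slot 6; H→slot 5; D→slot 2; C→slot 3; G→slot 1; I→slot 4; B skipped; F skipped; E skipped; A skipped.
6 of 10 scheduled.

6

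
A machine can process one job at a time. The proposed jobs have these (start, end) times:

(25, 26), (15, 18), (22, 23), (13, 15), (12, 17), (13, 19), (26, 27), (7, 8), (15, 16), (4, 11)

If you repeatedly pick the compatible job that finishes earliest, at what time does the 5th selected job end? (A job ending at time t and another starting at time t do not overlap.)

Order by finish time; keep every interval that doesn't clash with the previous kept one.
By end time: (7,8), (4,11), (13,15), (15,16), (12,17), (15,18), (13,19), (22,23), (25,26), (26,27).
Pick (7,8); next start ≥ 8 → (13,15); next start ≥ 15 → (15,16); next start ≥ 16 → (22,23); next start ≥ 23 → (25,26); next start ≥ 26 → (26,27).
Selected: (7,8) (13,15) (15,16) (22,23) (25,26) (26,27)

26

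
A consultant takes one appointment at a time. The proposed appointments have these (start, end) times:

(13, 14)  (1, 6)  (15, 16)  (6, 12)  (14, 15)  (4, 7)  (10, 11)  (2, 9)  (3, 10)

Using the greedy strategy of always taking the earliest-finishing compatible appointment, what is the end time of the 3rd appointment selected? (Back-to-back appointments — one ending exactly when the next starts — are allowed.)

Greedy by earliest finish: after sorting by end time, pick each interval compatible with the last pick.
By end time: (1,6), (4,7), (2,9), (3,10), (10,11), (6,12), (13,14), (14,15), (15,16).
Pick (1,6); next start ≥ 6 → (10,11); next start ≥ 11 → (13,14); next start ≥ 14 → (14,15); next start ≥ 15 → (15,16).
Selected: (1,6) (10,11) (13,14) (14,15) (15,16)

14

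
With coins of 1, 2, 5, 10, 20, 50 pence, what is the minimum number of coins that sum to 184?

184 = 3×50 + 1×20 + 1×10 + 2×2
Total coins = 3 + 1 + 1 + 2 = 7

7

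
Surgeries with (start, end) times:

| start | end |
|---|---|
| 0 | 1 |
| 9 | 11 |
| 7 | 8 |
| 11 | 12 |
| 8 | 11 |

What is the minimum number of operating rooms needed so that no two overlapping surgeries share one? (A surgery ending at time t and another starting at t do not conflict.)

The answer is the maximum number of intervals overlapping at any instant.
starts: [0, 7, 8, 9, 11]
ends:   [1, 8, 11, 11, 12]
s0→1 e1→0 s7→1 e8→0 s8→1 s9→2  — peak 2.

2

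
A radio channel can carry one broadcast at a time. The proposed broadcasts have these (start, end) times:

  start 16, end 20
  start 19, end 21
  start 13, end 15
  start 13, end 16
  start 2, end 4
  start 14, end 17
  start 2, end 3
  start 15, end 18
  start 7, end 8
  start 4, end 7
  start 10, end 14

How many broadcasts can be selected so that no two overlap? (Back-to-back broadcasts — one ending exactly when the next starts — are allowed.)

6

By end time: (2,3), (2,4), (4,7), (7,8), (10,14), (13,15), (13,16), (14,17), (15,18), (16,20), (19,21).
Pick (2,3); next start ≥ 3 → (4,7); next start ≥ 7 → (7,8); next start ≥ 8 → (10,14); next start ≥ 14 → (14,17); next start ≥ 17 → (19,21).
Selected 6 broadcasts.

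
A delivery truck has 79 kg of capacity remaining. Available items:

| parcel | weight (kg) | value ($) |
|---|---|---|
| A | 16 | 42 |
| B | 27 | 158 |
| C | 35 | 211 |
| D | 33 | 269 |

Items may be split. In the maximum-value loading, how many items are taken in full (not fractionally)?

2

Greedy by value/weight ratio, highest first.
Ratios (sorted): D 8.15, C 6.03, B 5.85, A 2.62
take D (33 @ 269); take C (35 @ 211); take 11/27 of B → 64.37. Capacity used 79/79.
2 item(s) taken whole; one partial (take 11/27 of B).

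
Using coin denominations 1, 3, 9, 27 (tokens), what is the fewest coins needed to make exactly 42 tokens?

Use the largest denomination that fits, subtract, and repeat.
42 − 1×27→15 − 1×9→6 − 2×3→0
Total coins = 1 + 1 + 2 = 4

4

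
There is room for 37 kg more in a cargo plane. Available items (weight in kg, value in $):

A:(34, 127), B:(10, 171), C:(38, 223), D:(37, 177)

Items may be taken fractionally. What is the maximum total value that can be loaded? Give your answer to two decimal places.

Sort by value per unit weight and fill in that order.
Ratios (sorted): B 17.10, C 5.87, D 4.78, A 3.74
take B (10 @ 171); take 27/38 of C → 158.45. Capacity used 37/37.
Total value = 329.45

329.45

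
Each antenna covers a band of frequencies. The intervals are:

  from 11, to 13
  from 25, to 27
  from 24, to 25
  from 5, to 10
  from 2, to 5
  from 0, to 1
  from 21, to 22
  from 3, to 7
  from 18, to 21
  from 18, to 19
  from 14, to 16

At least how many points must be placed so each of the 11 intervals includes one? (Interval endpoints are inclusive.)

7

Sort by right endpoint; whenever an interval is uncovered, place a point at its right end.
Sorted: [0,1] [2,5] [3,7] [5,10] [11,13] [14,16] [18,19] [18,21] [21,22] [24,25] [25,27]
{[0,1]} hit by 1; {[2,5],[3,7],[5,10]} hit by 5; {[11,13]} hit by 13; {[14,16]} hit by 16; {[18,19],[18,21]} hit by 19; {[21,22]} hit by 22; {[24,25],[25,27]} hit by 25.
Points: 1, 5, 13, 16, 19, 22, 25 (7 total).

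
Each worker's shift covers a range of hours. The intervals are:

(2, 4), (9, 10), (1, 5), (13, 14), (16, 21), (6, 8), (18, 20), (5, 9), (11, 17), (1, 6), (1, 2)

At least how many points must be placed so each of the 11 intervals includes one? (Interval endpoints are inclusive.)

Process intervals by earliest right end; each time one isn't hit yet, stab at its right endpoint.
By right end: [1,2]  [2,4]  [1,5]  [1,6]  [6,8]  [5,9]  [9,10]  [13,14]  [11,17]  [18,20]  [16,21]
[1,2] uncovered → point at 2; [6,8] uncovered → point at 8; [9,10] uncovered → point at 10; [13,14] uncovered → point at 14; [18,20] uncovered → point at 20.
Points: 2, 8, 10, 14, 20 (5 total).

5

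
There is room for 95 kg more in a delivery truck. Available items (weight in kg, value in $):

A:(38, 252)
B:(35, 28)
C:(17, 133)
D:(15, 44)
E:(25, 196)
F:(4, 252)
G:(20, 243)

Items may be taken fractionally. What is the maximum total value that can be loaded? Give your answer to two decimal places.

Ratios (sorted): F 63.00, G 12.15, E 7.84, C 7.82, A 6.63, D 2.93, B 0.80
take F (4 @ 252); take G (20 @ 243); take E (25 @ 196); take C (17 @ 133); take 29/38 of A → 192.32. Capacity used 95/95.
Total value = 1016.32

1016.32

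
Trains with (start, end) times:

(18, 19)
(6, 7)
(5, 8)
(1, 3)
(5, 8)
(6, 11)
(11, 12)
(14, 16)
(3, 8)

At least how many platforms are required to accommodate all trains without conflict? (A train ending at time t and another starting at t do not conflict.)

5

Events (time:±→running): 1:+→1 3:-→0 3:+→1 5:+→2 5:+→3 6:+→4 6:+→5 … peak 5.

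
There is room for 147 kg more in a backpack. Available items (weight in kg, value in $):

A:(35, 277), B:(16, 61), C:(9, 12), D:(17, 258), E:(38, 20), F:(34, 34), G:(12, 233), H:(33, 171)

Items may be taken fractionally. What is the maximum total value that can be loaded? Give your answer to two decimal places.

1037.00

Sort by value per unit weight and fill in that order.
Ratios (sorted): G 19.42, D 15.18, A 7.91, H 5.18, B 3.81, C 1.33, F 1.00, E 0.53
take G (12 @ 233); take D (17 @ 258); take A (35 @ 277); take H (33 @ 171); take B (16 @ 61); take C (9 @ 12); take 25/34 of F → 25.00. Capacity used 147/147.
Total value = 1037.00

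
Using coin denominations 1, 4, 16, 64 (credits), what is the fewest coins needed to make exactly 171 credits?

171 = 2×64 + 2×16 + 2×4 + 3×1
Total coins = 2 + 2 + 2 + 3 = 9

9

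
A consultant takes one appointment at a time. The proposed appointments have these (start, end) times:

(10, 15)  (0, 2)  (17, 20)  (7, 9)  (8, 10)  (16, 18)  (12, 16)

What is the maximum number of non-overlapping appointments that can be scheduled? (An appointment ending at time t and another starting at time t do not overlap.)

By end time: (0,2), (7,9), (8,10), (10,15), (12,16), (16,18), (17,20).
Pick (0,2); next start ≥ 2 → (7,9); next start ≥ 9 → (10,15); next start ≥ 15 → (16,18).
Selected 4 appointments.

4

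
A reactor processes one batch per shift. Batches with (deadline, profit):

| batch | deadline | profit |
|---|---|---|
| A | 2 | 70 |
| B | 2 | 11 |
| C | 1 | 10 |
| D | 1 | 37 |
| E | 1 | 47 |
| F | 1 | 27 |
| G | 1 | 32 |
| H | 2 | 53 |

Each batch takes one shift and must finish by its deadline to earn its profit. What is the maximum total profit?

123

Sort by profit descending; place each in the latest free slot ≤ its deadline.
Profit order: A=70 H=53 E=47 D=37 G=32 F=27 B=11 C=10
Assign: A→slot 2, H→slot 1, E skipped, D skipped, G skipped, F skipped, B skipped, C skipped.
Slots: [1:H] [2:A]
Profit = 53 + 70 = 123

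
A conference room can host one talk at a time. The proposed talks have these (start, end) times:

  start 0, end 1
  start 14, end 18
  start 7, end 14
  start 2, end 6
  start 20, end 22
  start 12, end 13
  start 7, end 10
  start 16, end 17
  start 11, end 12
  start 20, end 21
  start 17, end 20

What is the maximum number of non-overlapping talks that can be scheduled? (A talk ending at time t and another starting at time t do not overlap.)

Sort by end time and greedily take each interval whose start is ≥ the last chosen end.
By end time: (0,1), (2,6), (7,10), (11,12), (12,13), (7,14), (16,17), (14,18), (17,20), (20,21), (20,22).
Pick (0,1); next start ≥ 1 → (2,6); next start ≥ 6 → (7,10); next start ≥ 10 → (11,12); next start ≥ 12 → (12,13); next start ≥ 13 → (16,17); next start ≥ 17 → (17,20); next start ≥ 20 → (20,21).
Selected 8 talks.

8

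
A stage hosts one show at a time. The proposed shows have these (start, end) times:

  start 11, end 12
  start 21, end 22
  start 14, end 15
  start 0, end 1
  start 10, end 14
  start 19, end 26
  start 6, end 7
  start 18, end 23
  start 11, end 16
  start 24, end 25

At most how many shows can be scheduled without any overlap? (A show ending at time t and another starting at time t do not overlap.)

Order by finish time; keep every interval that doesn't clash with the previous kept one.
By end time: (0,1), (6,7), (11,12), (10,14), (14,15), (11,16), (21,22), (18,23), (24,25), (19,26).
Pick (0,1); next start ≥ 1 → (6,7); next start ≥ 7 → (11,12); next start ≥ 12 → (14,15); next start ≥ 15 → (21,22); next start ≥ 22 → (24,25).
Selected 6 shows.

6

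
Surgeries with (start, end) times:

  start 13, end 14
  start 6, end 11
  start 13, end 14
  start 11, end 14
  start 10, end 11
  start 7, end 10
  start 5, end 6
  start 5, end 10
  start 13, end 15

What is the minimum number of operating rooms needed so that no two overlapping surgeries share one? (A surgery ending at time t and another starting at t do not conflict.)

4

Count concurrent intervals with a sweep; the peak is the room count.
Events (time:±→running): 5:+→1 5:+→2 6:-→1 6:+→2 7:+→3 10:-→2 10:-→1 10:+→2 11:-→1 11:-→0 11:+→1 13:+→2 13:+→3 13:+→4 … peak 4.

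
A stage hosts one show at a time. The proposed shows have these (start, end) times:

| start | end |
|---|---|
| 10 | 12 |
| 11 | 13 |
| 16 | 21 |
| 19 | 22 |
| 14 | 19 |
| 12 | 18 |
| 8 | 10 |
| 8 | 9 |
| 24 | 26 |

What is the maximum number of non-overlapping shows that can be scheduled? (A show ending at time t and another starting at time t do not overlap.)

5

Greedy by earliest finish: after sorting by end time, pick each interval compatible with the last pick.
Sorted by end: (8,9)  (8,10)  (10,12)  (11,13)  (12,18)  (14,19)  (16,21)  (19,22)  (24,26)
take (8,9); take (10,12); take (12,18); take (19,22); take (24,26).
Selected 5 shows.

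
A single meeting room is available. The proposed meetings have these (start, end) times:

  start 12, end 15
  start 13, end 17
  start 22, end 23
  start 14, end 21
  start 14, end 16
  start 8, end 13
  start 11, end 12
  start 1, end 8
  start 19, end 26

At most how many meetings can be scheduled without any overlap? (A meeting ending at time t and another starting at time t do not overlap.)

4

Sort by end time and greedily take each interval whose start is ≥ the last chosen end.
By end time: (1,8), (11,12), (8,13), (12,15), (14,16), (13,17), (14,21), (22,23), (19,26).
Pick (1,8); next start ≥ 8 → (11,12); next start ≥ 12 → (12,15); next start ≥ 15 → (22,23).
Selected 4 meetings.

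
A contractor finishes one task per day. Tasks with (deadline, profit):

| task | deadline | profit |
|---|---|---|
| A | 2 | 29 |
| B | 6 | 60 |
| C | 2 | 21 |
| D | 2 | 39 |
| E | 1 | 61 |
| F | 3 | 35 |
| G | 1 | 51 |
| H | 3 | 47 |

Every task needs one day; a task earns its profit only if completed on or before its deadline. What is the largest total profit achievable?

207

Sort by profit descending; place each in the latest free slot ≤ its deadline.
Profit order: E=61 B=60 G=51 H=47 D=39 F=35 A=29 C=21
Assign: E→slot 1, B→slot 6, G skipped, H→slot 3, D→slot 2, F skipped, A skipped, C skipped.
Slots: [1:E] [2:D] [3:H] [6:B]
Profit = 61 + 39 + 47 + 60 = 207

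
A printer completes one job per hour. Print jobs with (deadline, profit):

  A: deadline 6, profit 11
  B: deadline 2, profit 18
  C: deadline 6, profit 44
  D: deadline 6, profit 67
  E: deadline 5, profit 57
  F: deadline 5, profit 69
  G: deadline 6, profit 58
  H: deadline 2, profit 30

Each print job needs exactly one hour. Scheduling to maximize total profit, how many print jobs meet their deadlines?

6

Take jobs in profit order; each goes to the latest open slot no later than its deadline.
Profit order: F=69 D=67 G=58 E=57 C=44 H=30 B=18 A=11
Assign: F→slot 5, D→slot 6, G→slot 4, E→slot 3, C→slot 2, H→slot 1, B skipped, A skipped.
Slots: [1:H] [2:C] [3:E] [4:G] [5:F] [6:D]
6 of 8 scheduled.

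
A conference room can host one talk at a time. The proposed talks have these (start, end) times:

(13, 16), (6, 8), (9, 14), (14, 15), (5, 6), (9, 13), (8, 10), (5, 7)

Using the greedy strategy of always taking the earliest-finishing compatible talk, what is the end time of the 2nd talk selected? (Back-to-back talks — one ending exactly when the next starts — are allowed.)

8

Greedy by earliest finish: after sorting by end time, pick each interval compatible with the last pick.
Sorted by end: (5,6)  (5,7)  (6,8)  (8,10)  (9,13)  (9,14)  (14,15)  (13,16)
take (5,6); skip (5,7); take (6,8); take (8,10); take (14,15).
Selected: (5,6) (6,8) (8,10) (14,15)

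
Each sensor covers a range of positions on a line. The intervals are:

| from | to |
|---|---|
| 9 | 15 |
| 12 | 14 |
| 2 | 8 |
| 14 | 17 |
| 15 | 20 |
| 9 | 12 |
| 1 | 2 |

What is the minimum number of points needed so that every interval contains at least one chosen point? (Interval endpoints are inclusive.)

Sorted: [1,2] [2,8] [9,12] [12,14] [9,15] [14,17] [15,20]
{[1,2],[2,8]} hit by 2; {[9,12],[12,14],[9,15]} hit by 12; {[14,17],[15,20]} hit by 17.
Points: 2, 12, 17 (3 total).

3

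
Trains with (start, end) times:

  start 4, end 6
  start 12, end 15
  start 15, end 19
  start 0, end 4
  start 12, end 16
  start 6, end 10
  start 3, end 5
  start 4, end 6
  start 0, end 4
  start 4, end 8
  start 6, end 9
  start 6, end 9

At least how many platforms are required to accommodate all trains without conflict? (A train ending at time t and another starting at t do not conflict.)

4

Count concurrent intervals with a sweep; the peak is the room count.
Events (time:±→running): 0:+→1 0:+→2 3:+→3 4:-→2 4:-→1 4:+→2 4:+→3 4:+→4 … peak 4.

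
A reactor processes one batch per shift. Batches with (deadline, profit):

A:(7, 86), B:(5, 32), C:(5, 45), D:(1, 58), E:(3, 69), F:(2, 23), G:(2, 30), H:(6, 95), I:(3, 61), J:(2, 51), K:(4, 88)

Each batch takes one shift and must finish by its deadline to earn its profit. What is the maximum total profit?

502

Profit order: H=95 K=88 A=86 E=69 I=61 D=58 J=51 C=45 B=32 G=30 F=23
Assign: H→slot 6, K→slot 4, A→slot 7, E→slot 3, I→slot 2, D→slot 1, J skipped, C→slot 5, B skipped, G skipped, F skipped.
Slots: [1:D] [2:I] [3:E] [4:K] [5:C] [6:H] [7:A]
Profit = 58 + 61 + 69 + 88 + 45 + 95 + 86 = 502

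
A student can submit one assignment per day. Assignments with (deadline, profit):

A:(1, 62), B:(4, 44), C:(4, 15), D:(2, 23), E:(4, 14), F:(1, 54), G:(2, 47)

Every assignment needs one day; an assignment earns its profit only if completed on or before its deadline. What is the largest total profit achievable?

By profit: A(d1,62), F(d1,54), G(d2,47), B(d4,44), D(d2,23), C(d4,15), E(d4,14)
A→slot 1; F skipped; G→slot 2; B→slot 4; D skipped; C→slot 3; E skipped.
Profit = 62 + 47 + 15 + 44 = 168

168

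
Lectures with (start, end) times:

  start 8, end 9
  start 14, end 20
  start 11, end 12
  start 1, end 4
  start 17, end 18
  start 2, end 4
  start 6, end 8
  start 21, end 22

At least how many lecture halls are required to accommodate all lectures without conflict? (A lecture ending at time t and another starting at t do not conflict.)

2

Events (time:±→running): 1:+→1 2:+→2 … peak 2.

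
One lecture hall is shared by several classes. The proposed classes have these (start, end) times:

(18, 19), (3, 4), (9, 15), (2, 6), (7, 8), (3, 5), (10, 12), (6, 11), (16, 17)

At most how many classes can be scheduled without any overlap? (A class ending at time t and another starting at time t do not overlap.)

5

By end time: (3,4), (3,5), (2,6), (7,8), (6,11), (10,12), (9,15), (16,17), (18,19).
Pick (3,4); next start ≥ 4 → (7,8); next start ≥ 8 → (10,12); next start ≥ 12 → (16,17); next start ≥ 17 → (18,19).
Selected 5 classes.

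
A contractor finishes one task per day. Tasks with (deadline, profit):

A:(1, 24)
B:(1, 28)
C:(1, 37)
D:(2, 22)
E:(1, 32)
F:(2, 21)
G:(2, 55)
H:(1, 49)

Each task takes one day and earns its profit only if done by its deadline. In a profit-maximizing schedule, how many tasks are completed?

Take jobs in profit order; each goes to the latest open slot no later than its deadline.
By profit: G(d2,55), H(d1,49), C(d1,37), E(d1,32), B(d1,28), A(d1,24), D(d2,22), F(d2,21)
G→slot 2; H→slot 1; C skipped; E skipped; B skipped; A skipped; D skipped; F skipped.
2 of 8 scheduled.

2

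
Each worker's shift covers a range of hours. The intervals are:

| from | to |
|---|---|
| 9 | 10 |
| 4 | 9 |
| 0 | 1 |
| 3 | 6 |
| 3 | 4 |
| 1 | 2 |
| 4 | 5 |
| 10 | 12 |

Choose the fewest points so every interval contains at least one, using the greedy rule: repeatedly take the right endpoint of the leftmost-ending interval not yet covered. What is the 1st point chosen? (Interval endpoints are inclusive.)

1

Sort by right endpoint; whenever an interval is uncovered, place a point at its right end.
Sorted: [0,1] [1,2] [3,4] [4,5] [3,6] [4,9] [9,10] [10,12]
{[0,1],[1,2]} hit by 1; {[3,4],[4,5],[3,6],[4,9]} hit by 4; {[9,10],[10,12]} hit by 10.
Points: 1, 4, 10 (3 total).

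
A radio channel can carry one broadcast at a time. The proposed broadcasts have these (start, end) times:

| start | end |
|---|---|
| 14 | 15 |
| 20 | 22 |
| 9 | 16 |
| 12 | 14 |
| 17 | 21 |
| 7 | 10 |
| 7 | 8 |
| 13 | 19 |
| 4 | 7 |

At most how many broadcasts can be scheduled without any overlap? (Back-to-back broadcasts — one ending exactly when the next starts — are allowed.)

Order by finish time; keep every interval that doesn't clash with the previous kept one.
By end time: (4,7), (7,8), (7,10), (12,14), (14,15), (9,16), (13,19), (17,21), (20,22).
Pick (4,7); next start ≥ 7 → (7,8); next start ≥ 8 → (12,14); next start ≥ 14 → (14,15); next start ≥ 15 → (17,21).
Selected 5 broadcasts.

5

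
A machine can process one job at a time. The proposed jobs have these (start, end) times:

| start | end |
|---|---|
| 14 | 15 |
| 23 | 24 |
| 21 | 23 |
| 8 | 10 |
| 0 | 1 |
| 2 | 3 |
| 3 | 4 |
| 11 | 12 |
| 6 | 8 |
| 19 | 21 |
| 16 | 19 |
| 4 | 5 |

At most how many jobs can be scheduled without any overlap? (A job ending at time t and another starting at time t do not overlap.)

Sorted by end: (0,1)  (2,3)  (3,4)  (4,5)  (6,8)  (8,10)  (11,12)  (14,15)  (16,19)  (19,21)  (21,23)  (23,24)
take (0,1); take (2,3); take (3,4); take (4,5); take (6,8); take (8,10); take (11,12); take (14,15); take (16,19); take (19,21); take (21,23); take (23,24).
Selected 12 jobs.

12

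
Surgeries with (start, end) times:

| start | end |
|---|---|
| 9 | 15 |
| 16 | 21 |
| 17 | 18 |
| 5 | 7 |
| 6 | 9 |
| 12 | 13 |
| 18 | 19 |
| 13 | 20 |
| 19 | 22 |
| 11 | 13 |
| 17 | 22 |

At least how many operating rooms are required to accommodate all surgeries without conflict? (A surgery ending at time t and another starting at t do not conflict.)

starts: [5, 6, 9, 11, 12, 13, 16, 17, 17, 18, 19]
ends:   [7, 9, 13, 13, 15, 18, 19, 20, 21, 22, 22]
s5→1 s6→2 e7→1 e9→0 s9→1 s11→2 s12→3 e13→2 e13→1 s13→2 e15→1 s16→2 s17→3 s17→4  — peak 4.

4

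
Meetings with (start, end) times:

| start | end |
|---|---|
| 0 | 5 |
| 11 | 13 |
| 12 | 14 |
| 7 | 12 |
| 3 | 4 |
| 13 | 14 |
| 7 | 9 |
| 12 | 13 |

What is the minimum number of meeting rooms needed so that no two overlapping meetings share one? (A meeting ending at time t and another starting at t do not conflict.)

Count concurrent intervals with a sweep; the peak is the room count.
Events (time:±→running): 0:+→1 3:+→2 4:-→1 5:-→0 7:+→1 7:+→2 9:-→1 11:+→2 12:-→1 12:+→2 12:+→3 … peak 3.

3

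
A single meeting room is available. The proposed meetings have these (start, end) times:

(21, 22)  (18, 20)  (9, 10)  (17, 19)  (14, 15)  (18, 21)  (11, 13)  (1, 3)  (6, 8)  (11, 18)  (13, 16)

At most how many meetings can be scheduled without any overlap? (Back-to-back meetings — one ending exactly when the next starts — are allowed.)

Order by finish time; keep every interval that doesn't clash with the previous kept one.
Sorted by end: (1,3)  (6,8)  (9,10)  (11,13)  (14,15)  (13,16)  (11,18)  (17,19)  (18,20)  (18,21)  (21,22)
take (1,3); take (6,8); take (9,10); take (11,13); take (14,15); skip (13,16); take (17,19); take (21,22).
Selected 7 meetings.

7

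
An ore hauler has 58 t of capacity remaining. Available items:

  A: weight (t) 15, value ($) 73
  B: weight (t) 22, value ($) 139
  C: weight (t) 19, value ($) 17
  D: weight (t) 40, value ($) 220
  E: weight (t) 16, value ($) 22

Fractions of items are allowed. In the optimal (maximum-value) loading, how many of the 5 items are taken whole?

Ratios (sorted): B 6.32, D 5.50, A 4.87, E 1.38, C 0.89
take B (22 @ 139); take 36/40 of D → 198.00. Capacity used 58/58.
1 item(s) taken whole; one partial (take 36/40 of D).

1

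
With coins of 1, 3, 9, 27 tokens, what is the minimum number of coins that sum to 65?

5

Greedy: take as many of the largest coin as possible, then repeat with the remainder.
65 − 2×27→11 − 1×9→2 − 2×1→0
Total coins = 2 + 1 + 2 = 5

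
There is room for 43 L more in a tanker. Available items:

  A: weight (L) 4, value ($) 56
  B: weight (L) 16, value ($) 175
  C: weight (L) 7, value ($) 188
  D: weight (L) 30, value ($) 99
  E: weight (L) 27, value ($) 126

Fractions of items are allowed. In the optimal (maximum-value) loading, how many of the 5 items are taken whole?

Sort by value per unit weight and fill in that order.
Order: C (188/7=26.86) > A (56/4=14.00) > B (175/16=10.94) > E (126/27=4.67) > D (99/30=3.30)
Fill: take C (7 @ 188) → take A (4 @ 56) → take B (16 @ 175) → take 16/27 of E → 74.67; 43/43 used.
3 item(s) taken whole; one partial (take 16/27 of E).

3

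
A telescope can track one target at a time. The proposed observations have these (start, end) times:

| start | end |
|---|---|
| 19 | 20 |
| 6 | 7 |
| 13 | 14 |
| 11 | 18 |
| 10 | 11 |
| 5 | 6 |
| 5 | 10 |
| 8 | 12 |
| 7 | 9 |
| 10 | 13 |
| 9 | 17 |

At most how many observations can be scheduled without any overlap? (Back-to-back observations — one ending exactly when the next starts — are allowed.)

Sorted by end: (5,6)  (6,7)  (7,9)  (5,10)  (10,11)  (8,12)  (10,13)  (13,14)  (9,17)  (11,18)  (19,20)
take (5,6); take (6,7); take (7,9); take (10,11); skip (10,13); take (13,14); skip (11,18); take (19,20).
Selected 6 observations.

6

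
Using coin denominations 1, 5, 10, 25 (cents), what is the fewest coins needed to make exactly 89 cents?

8

Greedy: take as many of the largest coin as possible, then repeat with the remainder.
89 − 3×25→14 − 1×10→4 − 4×1→0
Total coins = 3 + 1 + 4 = 8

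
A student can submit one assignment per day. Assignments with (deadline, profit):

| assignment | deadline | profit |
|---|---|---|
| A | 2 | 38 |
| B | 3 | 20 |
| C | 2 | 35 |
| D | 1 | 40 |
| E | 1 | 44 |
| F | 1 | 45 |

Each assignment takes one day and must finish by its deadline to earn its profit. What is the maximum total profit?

103

Sort by profit descending; place each in the latest free slot ≤ its deadline.
By profit: F(d1,45), E(d1,44), D(d1,40), A(d2,38), C(d2,35), B(d3,20)
F→slot 1; E skipped; D skipped; A→slot 2; C skipped; B→slot 3.
Profit = 45 + 38 + 20 = 103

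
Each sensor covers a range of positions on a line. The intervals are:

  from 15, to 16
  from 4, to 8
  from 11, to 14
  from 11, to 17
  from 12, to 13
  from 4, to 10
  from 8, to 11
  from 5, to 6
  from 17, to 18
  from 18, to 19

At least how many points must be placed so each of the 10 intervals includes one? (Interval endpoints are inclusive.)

5

Sorted: [5,6] [4,8] [4,10] [8,11] [12,13] [11,14] [15,16] [11,17] [17,18] [18,19]
{[5,6],[4,8],[4,10]} hit by 6; {[8,11]} hit by 11; {[12,13],[11,14]} hit by 13; {[15,16],[11,17]} hit by 16; {[17,18],[18,19]} hit by 18.
Points: 6, 11, 13, 16, 18 (5 total).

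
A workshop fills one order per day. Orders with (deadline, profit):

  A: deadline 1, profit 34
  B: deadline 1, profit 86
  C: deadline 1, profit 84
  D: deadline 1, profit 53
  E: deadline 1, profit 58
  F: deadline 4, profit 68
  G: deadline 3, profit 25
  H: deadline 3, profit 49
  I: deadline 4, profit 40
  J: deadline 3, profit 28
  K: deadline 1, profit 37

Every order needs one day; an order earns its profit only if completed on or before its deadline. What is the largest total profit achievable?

243

Sort by profit descending; place each in the latest free slot ≤ its deadline.
By profit: B(d1,86), C(d1,84), F(d4,68), E(d1,58), D(d1,53), H(d3,49), I(d4,40), K(d1,37), A(d1,34), J(d3,28), G(d3,25)
B→slot 1; C skipped; F→slot 4; E skipped; D skipped; H→slot 3; I→slot 2; K skipped; A skipped; J skipped; G skipped.
Profit = 86 + 40 + 49 + 68 = 243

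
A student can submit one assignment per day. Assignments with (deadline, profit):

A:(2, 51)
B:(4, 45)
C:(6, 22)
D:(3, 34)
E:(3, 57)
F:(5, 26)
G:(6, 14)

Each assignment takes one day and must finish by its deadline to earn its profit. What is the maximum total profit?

By profit: E(d3,57), A(d2,51), B(d4,45), D(d3,34), F(d5,26), C(d6,22), G(d6,14)
E→slot 3; A→slot 2; B→slot 4; D→slot 1; F→slot 5; C→slot 6; G skipped.
Profit = 34 + 51 + 57 + 45 + 26 + 22 = 235

235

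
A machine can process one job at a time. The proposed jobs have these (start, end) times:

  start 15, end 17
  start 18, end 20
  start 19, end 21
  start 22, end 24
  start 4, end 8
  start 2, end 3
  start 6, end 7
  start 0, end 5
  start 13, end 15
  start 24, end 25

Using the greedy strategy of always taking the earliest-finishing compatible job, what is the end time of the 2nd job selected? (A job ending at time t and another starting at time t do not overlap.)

7

Sorted by end: (2,3)  (0,5)  (6,7)  (4,8)  (13,15)  (15,17)  (18,20)  (19,21)  (22,24)  (24,25)
take (2,3); skip (0,5); take (6,7); take (13,15); take (15,17); take (18,20); skip (19,21); take (22,24); take (24,25).
Selected: (2,3) (6,7) (13,15) (15,17) (18,20) (22,24) (24,25)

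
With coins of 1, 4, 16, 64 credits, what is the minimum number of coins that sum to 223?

10

Greedy: take as many of the largest coin as possible, then repeat with the remainder.
223 − 3×64→31 − 1×16→15 − 3×4→3 − 3×1→0
Total coins = 3 + 1 + 3 + 3 = 10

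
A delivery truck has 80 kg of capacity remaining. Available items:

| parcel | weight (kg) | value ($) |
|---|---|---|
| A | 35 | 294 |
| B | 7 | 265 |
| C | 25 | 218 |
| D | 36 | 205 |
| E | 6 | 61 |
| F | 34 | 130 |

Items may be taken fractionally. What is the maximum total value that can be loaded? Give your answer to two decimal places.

877.86

Order: B (265/7=37.86) > E (61/6=10.17) > C (218/25=8.72) > A (294/35=8.40) > D (205/36=5.69) > F (130/34=3.82)
Fill: take B (7 @ 265) → take E (6 @ 61) → take C (25 @ 218) → take A (35 @ 294) → take 7/36 of D → 39.86; 80/80 used.
Total value = 877.86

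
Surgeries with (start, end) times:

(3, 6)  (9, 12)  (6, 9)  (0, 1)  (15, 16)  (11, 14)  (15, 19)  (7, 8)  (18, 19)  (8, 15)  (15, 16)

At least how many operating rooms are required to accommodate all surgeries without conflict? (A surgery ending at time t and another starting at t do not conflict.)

Events (time:±→running): 0:+→1 1:-→0 3:+→1 6:-→0 6:+→1 7:+→2 8:-→1 8:+→2 9:-→1 9:+→2 11:+→3 … peak 3.

3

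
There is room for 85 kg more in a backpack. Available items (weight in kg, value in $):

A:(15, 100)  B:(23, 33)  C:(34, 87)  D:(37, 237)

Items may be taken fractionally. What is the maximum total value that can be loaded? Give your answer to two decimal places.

Greedy by value/weight ratio, highest first.
Order: A (100/15=6.67) > D (237/37=6.41) > C (87/34=2.56) > B (33/23=1.43)
Fill: take A (15 @ 100) → take D (37 @ 237) → take 33/34 of C → 84.44; 85/85 used.
Total value = 421.44

421.44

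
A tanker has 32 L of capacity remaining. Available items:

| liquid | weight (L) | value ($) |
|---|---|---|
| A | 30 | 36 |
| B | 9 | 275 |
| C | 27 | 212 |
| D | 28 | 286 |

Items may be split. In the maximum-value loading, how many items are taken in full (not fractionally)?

1

Order: B (275/9=30.56) > D (286/28=10.21) > C (212/27=7.85) > A (36/30=1.20)
Fill: take B (9 @ 275) → take 23/28 of D → 234.93; 32/32 used.
1 item(s) taken whole; one partial (take 23/28 of D).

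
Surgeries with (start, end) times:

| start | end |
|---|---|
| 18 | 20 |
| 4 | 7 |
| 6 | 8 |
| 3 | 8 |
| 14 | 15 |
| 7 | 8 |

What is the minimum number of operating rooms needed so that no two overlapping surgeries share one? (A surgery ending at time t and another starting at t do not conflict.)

3

Count concurrent intervals with a sweep; the peak is the room count.
starts: [3, 4, 6, 7, 14, 18]
ends:   [7, 8, 8, 8, 15, 20]
s3→1 s4→2 s6→3  — peak 3.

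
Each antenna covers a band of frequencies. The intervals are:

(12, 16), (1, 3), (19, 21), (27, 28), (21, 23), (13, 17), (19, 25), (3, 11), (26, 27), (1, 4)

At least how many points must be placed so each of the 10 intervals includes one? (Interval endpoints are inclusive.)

Process intervals by earliest right end; each time one isn't hit yet, stab at its right endpoint.
By right end: [1,3]  [1,4]  [3,11]  [12,16]  [13,17]  [19,21]  [21,23]  [19,25]  [26,27]  [27,28]
[1,3] uncovered → point at 3; [12,16] uncovered → point at 16; [19,21] uncovered → point at 21; [26,27] uncovered → point at 27.
Points: 3, 16, 21, 27 (4 total).

4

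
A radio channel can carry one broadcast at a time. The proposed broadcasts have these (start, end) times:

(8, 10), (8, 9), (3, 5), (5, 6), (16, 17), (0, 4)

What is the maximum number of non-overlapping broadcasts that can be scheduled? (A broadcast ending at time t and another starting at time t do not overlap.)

4

Greedy by earliest finish: after sorting by end time, pick each interval compatible with the last pick.
Sorted by end: (0,4)  (3,5)  (5,6)  (8,9)  (8,10)  (16,17)
take (0,4); skip (3,5); take (5,6); take (8,9); take (16,17).
Selected 4 broadcasts.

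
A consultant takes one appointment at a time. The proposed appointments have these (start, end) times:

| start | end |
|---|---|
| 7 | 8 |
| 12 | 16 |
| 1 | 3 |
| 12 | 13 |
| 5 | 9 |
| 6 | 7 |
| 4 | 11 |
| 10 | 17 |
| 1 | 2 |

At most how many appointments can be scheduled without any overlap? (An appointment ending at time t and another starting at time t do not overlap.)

Order by finish time; keep every interval that doesn't clash with the previous kept one.
By end time: (1,2), (1,3), (6,7), (7,8), (5,9), (4,11), (12,13), (12,16), (10,17).
Pick (1,2); next start ≥ 2 → (6,7); next start ≥ 7 → (7,8); next start ≥ 8 → (12,13).
Selected 4 appointments.

4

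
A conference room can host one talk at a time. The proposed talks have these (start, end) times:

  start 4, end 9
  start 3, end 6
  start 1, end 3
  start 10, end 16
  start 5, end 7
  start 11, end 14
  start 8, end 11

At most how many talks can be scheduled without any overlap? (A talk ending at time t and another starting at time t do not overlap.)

4

Sort by end time and greedily take each interval whose start is ≥ the last chosen end.
By end time: (1,3), (3,6), (5,7), (4,9), (8,11), (11,14), (10,16).
Pick (1,3); next start ≥ 3 → (3,6); next start ≥ 6 → (8,11); next start ≥ 11 → (11,14).
Selected 4 talks.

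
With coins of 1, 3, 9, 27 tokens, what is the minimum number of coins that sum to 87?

Use the largest denomination that fits, subtract, and repeat.
87 = 3×27 + 2×3
Total coins = 3 + 2 = 5

5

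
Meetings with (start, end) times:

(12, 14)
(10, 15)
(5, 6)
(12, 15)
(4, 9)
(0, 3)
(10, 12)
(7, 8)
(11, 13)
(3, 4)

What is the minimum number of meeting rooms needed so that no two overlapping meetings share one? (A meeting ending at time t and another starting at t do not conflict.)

The answer is the maximum number of intervals overlapping at any instant.
Events (time:±→running): 0:+→1 3:-→0 3:+→1 4:-→0 4:+→1 5:+→2 6:-→1 7:+→2 8:-→1 9:-→0 10:+→1 10:+→2 11:+→3 12:-→2 12:+→3 12:+→4 … peak 4.

4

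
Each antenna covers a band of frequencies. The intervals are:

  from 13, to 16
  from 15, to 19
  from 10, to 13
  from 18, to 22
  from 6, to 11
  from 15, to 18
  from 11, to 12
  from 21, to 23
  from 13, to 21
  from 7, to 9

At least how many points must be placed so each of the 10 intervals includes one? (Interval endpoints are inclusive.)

By right end: [7,9]  [6,11]  [11,12]  [10,13]  [13,16]  [15,18]  [15,19]  [13,21]  [18,22]  [21,23]
[7,9] uncovered → point at 9; [11,12] uncovered → point at 12; [13,16] uncovered → point at 16; [18,22] uncovered → point at 22.
Points: 9, 12, 16, 22 (4 total).

4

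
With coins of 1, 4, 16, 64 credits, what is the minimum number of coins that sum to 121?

7

Greedy: take as many of the largest coin as possible, then repeat with the remainder.
121 = 1×64 + 3×16 + 2×4 + 1×1
Total coins = 1 + 3 + 2 + 1 = 7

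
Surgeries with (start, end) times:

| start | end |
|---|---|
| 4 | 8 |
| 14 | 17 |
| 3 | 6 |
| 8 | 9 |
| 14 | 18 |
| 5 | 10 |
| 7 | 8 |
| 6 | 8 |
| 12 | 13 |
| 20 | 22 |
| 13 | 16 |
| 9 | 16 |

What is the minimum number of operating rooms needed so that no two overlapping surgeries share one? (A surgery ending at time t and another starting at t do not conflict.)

starts: [3, 4, 5, 6, 7, 8, 9, 12, 13, 14, 14, 20]
ends:   [6, 8, 8, 8, 9, 10, 13, 16, 16, 17, 18, 22]
s3→1 s4→2 s5→3 e6→2 s6→3 s7→4  — peak 4.

4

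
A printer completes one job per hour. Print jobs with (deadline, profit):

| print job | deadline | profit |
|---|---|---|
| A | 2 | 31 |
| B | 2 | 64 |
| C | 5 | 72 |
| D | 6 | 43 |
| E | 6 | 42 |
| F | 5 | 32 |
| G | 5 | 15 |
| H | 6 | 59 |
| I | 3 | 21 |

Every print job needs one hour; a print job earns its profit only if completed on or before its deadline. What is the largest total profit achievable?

312

Sort by profit descending; place each in the latest free slot ≤ its deadline.
By profit: C(d5,72), B(d2,64), H(d6,59), D(d6,43), E(d6,42), F(d5,32), A(d2,31), I(d3,21), G(d5,15)
C→slot 5; B→slot 2; H→slot 6; D→slot 4; E→slot 3; F→slot 1; A skipped; I skipped; G skipped.
Profit = 32 + 64 + 42 + 43 + 72 + 59 = 312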